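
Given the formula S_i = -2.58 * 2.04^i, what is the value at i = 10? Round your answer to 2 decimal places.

S_10 = -2.58 * 2.04^10 ≈ -2.58 * 1248.2503 ≈ -3220.49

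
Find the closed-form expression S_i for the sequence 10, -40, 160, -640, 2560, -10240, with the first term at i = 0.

Check ratios: -40 / 10 = -4.0
Common ratio r = -4.
First term a = 10.
Formula: S_i = 10 * (-4)^i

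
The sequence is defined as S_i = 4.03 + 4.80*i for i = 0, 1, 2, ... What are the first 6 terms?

This is an arithmetic sequence.
i=0: S_0 = 4.03 + 4.8*0 = 4.03
i=1: S_1 = 4.03 + 4.8*1 = 8.83
i=2: S_2 = 4.03 + 4.8*2 = 13.63
i=3: S_3 = 4.03 + 4.8*3 = 18.43
i=4: S_4 = 4.03 + 4.8*4 = 23.23
i=5: S_5 = 4.03 + 4.8*5 = 28.03
The first 6 terms are: [4.03, 8.83, 13.63, 18.43, 23.23, 28.03]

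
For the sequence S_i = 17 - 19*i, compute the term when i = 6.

S_6 = 17 + -19*6 = 17 + -114 = -97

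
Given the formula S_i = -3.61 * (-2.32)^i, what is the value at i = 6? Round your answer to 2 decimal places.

S_6 = -3.61 * (-2.32)^6 ≈ -3.61 * 155.9294 ≈ -562.91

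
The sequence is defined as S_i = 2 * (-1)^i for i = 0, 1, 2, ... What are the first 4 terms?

This is a geometric sequence.
i=0: S_0 = 2 * (-1)^0 = 2
i=1: S_1 = 2 * (-1)^1 = -2
i=2: S_2 = 2 * (-1)^2 = 2
i=3: S_3 = 2 * (-1)^3 = -2
The first 4 terms are: [2, -2, 2, -2]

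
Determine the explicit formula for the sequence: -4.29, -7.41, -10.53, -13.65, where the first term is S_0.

Check differences: -7.41 - -4.29 = -3.12
-10.53 - -7.41 = -3.12
Common difference d = -3.12.
First term a = -4.29.
Formula: S_i = -4.29 - 3.12*i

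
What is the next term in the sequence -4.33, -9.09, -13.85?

Differences: -9.09 - -4.33 = -4.76
This is an arithmetic sequence with common difference d = -4.76.
Next term = -13.85 + -4.76 = -18.61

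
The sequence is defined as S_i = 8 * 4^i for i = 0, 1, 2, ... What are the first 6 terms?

This is a geometric sequence.
i=0: S_0 = 8 * 4^0 = 8
i=1: S_1 = 8 * 4^1 = 32
i=2: S_2 = 8 * 4^2 = 128
i=3: S_3 = 8 * 4^3 = 512
i=4: S_4 = 8 * 4^4 = 2048
i=5: S_5 = 8 * 4^5 = 8192
The first 6 terms are: [8, 32, 128, 512, 2048, 8192]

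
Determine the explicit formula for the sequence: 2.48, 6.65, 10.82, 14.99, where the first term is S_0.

Check differences: 6.65 - 2.48 = 4.17
10.82 - 6.65 = 4.17
Common difference d = 4.17.
First term a = 2.48.
Formula: S_i = 2.48 + 4.17*i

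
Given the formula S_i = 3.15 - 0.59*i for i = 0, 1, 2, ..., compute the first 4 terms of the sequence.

This is an arithmetic sequence.
i=0: S_0 = 3.15 + -0.59*0 = 3.15
i=1: S_1 = 3.15 + -0.59*1 = 2.56
i=2: S_2 = 3.15 + -0.59*2 = 1.97
i=3: S_3 = 3.15 + -0.59*3 = 1.38
The first 4 terms are: [3.15, 2.56, 1.97, 1.38]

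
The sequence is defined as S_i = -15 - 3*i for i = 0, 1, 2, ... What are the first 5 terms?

This is an arithmetic sequence.
i=0: S_0 = -15 + -3*0 = -15
i=1: S_1 = -15 + -3*1 = -18
i=2: S_2 = -15 + -3*2 = -21
i=3: S_3 = -15 + -3*3 = -24
i=4: S_4 = -15 + -3*4 = -27
The first 5 terms are: [-15, -18, -21, -24, -27]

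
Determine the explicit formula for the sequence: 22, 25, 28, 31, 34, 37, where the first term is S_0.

Check differences: 25 - 22 = 3
28 - 25 = 3
Common difference d = 3.
First term a = 22.
Formula: S_i = 22 + 3*i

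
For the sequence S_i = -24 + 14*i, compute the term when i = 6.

S_6 = -24 + 14*6 = -24 + 84 = 60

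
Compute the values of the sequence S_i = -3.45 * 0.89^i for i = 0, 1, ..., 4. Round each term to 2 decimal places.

This is a geometric sequence.
i=0: S_0 = -3.45 * 0.89^0 = -3.45
i=1: S_1 = -3.45 * 0.89^1 ≈ -3.07
i=2: S_2 = -3.45 * 0.89^2 ≈ -2.73
i=3: S_3 = -3.45 * 0.89^3 ≈ -2.43
i=4: S_4 = -3.45 * 0.89^4 ≈ -2.16
The first 5 terms are: [-3.45, -3.07, -2.73, -2.43, -2.16]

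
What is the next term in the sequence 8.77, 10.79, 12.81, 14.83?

Differences: 10.79 - 8.77 = 2.02
This is an arithmetic sequence with common difference d = 2.02.
Next term = 14.83 + 2.02 = 16.85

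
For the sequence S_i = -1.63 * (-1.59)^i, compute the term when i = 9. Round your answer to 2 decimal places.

S_9 = -1.63 * (-1.59)^9 ≈ -1.63 * -64.9492 ≈ 105.87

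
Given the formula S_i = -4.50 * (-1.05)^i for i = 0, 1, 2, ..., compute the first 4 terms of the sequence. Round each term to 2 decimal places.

This is a geometric sequence.
i=0: S_0 = -4.5 * (-1.05)^0 = -4.5
i=1: S_1 = -4.5 * (-1.05)^1 ≈ 4.73
i=2: S_2 = -4.5 * (-1.05)^2 ≈ -4.96
i=3: S_3 = -4.5 * (-1.05)^3 ≈ 5.21
The first 4 terms are: [-4.5, 4.73, -4.96, 5.21]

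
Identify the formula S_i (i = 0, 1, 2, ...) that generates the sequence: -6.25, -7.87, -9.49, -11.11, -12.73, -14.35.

Check differences: -7.87 - -6.25 = -1.62
-9.49 - -7.87 = -1.62
Common difference d = -1.62.
First term a = -6.25.
Formula: S_i = -6.25 - 1.62*i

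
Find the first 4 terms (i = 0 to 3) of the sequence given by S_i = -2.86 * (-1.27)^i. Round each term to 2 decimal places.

This is a geometric sequence.
i=0: S_0 = -2.86 * (-1.27)^0 = -2.86
i=1: S_1 = -2.86 * (-1.27)^1 ≈ 3.63
i=2: S_2 = -2.86 * (-1.27)^2 ≈ -4.61
i=3: S_3 = -2.86 * (-1.27)^3 ≈ 5.86
The first 4 terms are: [-2.86, 3.63, -4.61, 5.86]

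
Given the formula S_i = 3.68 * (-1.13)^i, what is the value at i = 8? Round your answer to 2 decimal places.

S_8 = 3.68 * (-1.13)^8 ≈ 3.68 * 2.6584 ≈ 9.78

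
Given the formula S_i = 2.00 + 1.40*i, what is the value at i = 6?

S_6 = 2.0 + 1.4*6 = 2.0 + 8.4 = 10.4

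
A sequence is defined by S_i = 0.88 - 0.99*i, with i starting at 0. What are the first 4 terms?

This is an arithmetic sequence.
i=0: S_0 = 0.88 + -0.99*0 = 0.88
i=1: S_1 = 0.88 + -0.99*1 = -0.11
i=2: S_2 = 0.88 + -0.99*2 = -1.1
i=3: S_3 = 0.88 + -0.99*3 = -2.09
The first 4 terms are: [0.88, -0.11, -1.1, -2.09]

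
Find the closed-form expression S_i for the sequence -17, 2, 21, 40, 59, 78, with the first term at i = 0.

Check differences: 2 - -17 = 19
21 - 2 = 19
Common difference d = 19.
First term a = -17.
Formula: S_i = -17 + 19*i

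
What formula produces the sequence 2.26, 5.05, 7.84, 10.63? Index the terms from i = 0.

Check differences: 5.05 - 2.26 = 2.79
7.84 - 5.05 = 2.79
Common difference d = 2.79.
First term a = 2.26.
Formula: S_i = 2.26 + 2.79*i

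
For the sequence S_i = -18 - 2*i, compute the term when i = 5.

S_5 = -18 + -2*5 = -18 + -10 = -28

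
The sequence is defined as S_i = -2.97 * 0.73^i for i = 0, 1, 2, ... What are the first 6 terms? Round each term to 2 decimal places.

This is a geometric sequence.
i=0: S_0 = -2.97 * 0.73^0 = -2.97
i=1: S_1 = -2.97 * 0.73^1 ≈ -2.17
i=2: S_2 = -2.97 * 0.73^2 ≈ -1.58
i=3: S_3 = -2.97 * 0.73^3 ≈ -1.16
i=4: S_4 = -2.97 * 0.73^4 ≈ -0.84
i=5: S_5 = -2.97 * 0.73^5 ≈ -0.62
The first 6 terms are: [-2.97, -2.17, -1.58, -1.16, -0.84, -0.62]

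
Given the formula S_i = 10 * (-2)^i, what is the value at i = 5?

S_5 = 10 * (-2)^5 = 10 * -32 = -320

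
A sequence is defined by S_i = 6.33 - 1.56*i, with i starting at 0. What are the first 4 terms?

This is an arithmetic sequence.
i=0: S_0 = 6.33 + -1.56*0 = 6.33
i=1: S_1 = 6.33 + -1.56*1 = 4.77
i=2: S_2 = 6.33 + -1.56*2 = 3.21
i=3: S_3 = 6.33 + -1.56*3 = 1.65
The first 4 terms are: [6.33, 4.77, 3.21, 1.65]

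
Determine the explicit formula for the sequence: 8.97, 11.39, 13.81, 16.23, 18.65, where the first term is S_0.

Check differences: 11.39 - 8.97 = 2.42
13.81 - 11.39 = 2.42
Common difference d = 2.42.
First term a = 8.97.
Formula: S_i = 8.97 + 2.42*i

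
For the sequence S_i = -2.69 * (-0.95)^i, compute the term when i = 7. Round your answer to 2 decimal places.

S_7 = -2.69 * (-0.95)^7 ≈ -2.69 * -0.6983 ≈ 1.88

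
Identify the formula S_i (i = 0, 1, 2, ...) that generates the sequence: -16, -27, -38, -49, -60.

Check differences: -27 - -16 = -11
-38 - -27 = -11
Common difference d = -11.
First term a = -16.
Formula: S_i = -16 - 11*i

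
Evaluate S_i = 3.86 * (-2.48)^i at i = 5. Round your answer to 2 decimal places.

S_5 = 3.86 * (-2.48)^5 ≈ 3.86 * -93.812 ≈ -362.11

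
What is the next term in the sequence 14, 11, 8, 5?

Differences: 11 - 14 = -3
This is an arithmetic sequence with common difference d = -3.
Next term = 5 + -3 = 2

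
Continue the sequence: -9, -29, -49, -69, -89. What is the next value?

Differences: -29 - -9 = -20
This is an arithmetic sequence with common difference d = -20.
Next term = -89 + -20 = -109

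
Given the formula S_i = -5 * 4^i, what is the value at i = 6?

S_6 = -5 * 4^6 = -5 * 4096 = -20480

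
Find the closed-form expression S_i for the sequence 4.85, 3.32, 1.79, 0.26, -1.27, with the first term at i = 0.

Check differences: 3.32 - 4.85 = -1.53
1.79 - 3.32 = -1.53
Common difference d = -1.53.
First term a = 4.85.
Formula: S_i = 4.85 - 1.53*i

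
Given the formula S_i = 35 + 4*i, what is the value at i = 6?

S_6 = 35 + 4*6 = 35 + 24 = 59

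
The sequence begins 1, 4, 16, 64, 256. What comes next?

Ratios: 4 / 1 = 4.0
This is a geometric sequence with common ratio r = 4.
Next term = 256 * 4 = 1024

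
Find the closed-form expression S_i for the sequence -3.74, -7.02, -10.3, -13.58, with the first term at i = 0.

Check differences: -7.02 - -3.74 = -3.28
-10.3 - -7.02 = -3.28
Common difference d = -3.28.
First term a = -3.74.
Formula: S_i = -3.74 - 3.28*i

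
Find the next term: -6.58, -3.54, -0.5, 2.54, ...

Differences: -3.54 - -6.58 = 3.04
This is an arithmetic sequence with common difference d = 3.04.
Next term = 2.54 + 3.04 = 5.58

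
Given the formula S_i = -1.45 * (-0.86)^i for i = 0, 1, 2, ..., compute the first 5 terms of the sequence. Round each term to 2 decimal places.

This is a geometric sequence.
i=0: S_0 = -1.45 * (-0.86)^0 = -1.45
i=1: S_1 = -1.45 * (-0.86)^1 ≈ 1.25
i=2: S_2 = -1.45 * (-0.86)^2 ≈ -1.07
i=3: S_3 = -1.45 * (-0.86)^3 ≈ 0.92
i=4: S_4 = -1.45 * (-0.86)^4 ≈ -0.79
The first 5 terms are: [-1.45, 1.25, -1.07, 0.92, -0.79]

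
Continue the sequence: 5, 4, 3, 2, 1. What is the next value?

Differences: 4 - 5 = -1
This is an arithmetic sequence with common difference d = -1.
Next term = 1 + -1 = 0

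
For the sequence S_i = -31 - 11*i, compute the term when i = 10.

S_10 = -31 + -11*10 = -31 + -110 = -141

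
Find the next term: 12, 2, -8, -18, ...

Differences: 2 - 12 = -10
This is an arithmetic sequence with common difference d = -10.
Next term = -18 + -10 = -28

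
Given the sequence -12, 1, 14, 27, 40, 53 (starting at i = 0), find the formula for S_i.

Check differences: 1 - -12 = 13
14 - 1 = 13
Common difference d = 13.
First term a = -12.
Formula: S_i = -12 + 13*i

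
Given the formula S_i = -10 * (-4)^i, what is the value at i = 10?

S_10 = -10 * (-4)^10 = -10 * 1048576 = -10485760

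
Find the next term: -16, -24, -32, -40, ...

Differences: -24 - -16 = -8
This is an arithmetic sequence with common difference d = -8.
Next term = -40 + -8 = -48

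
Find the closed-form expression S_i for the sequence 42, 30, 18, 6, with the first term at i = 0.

Check differences: 30 - 42 = -12
18 - 30 = -12
Common difference d = -12.
First term a = 42.
Formula: S_i = 42 - 12*i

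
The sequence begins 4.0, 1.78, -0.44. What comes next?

Differences: 1.78 - 4.0 = -2.22
This is an arithmetic sequence with common difference d = -2.22.
Next term = -0.44 + -2.22 = -2.66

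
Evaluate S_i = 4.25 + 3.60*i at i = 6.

S_6 = 4.25 + 3.6*6 = 4.25 + 21.6 = 25.85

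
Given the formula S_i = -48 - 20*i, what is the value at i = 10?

S_10 = -48 + -20*10 = -48 + -200 = -248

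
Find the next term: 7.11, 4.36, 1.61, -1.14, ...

Differences: 4.36 - 7.11 = -2.75
This is an arithmetic sequence with common difference d = -2.75.
Next term = -1.14 + -2.75 = -3.89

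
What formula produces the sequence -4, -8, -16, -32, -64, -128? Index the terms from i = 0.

Check ratios: -8 / -4 = 2.0
Common ratio r = 2.
First term a = -4.
Formula: S_i = -4 * 2^i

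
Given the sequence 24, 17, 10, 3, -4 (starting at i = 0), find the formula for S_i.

Check differences: 17 - 24 = -7
10 - 17 = -7
Common difference d = -7.
First term a = 24.
Formula: S_i = 24 - 7*i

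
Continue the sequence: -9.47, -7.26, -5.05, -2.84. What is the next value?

Differences: -7.26 - -9.47 = 2.21
This is an arithmetic sequence with common difference d = 2.21.
Next term = -2.84 + 2.21 = -0.63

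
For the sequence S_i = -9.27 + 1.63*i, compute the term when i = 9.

S_9 = -9.27 + 1.63*9 = -9.27 + 14.67 = 5.4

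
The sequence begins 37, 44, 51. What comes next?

Differences: 44 - 37 = 7
This is an arithmetic sequence with common difference d = 7.
Next term = 51 + 7 = 58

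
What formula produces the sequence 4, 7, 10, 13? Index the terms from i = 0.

Check differences: 7 - 4 = 3
10 - 7 = 3
Common difference d = 3.
First term a = 4.
Formula: S_i = 4 + 3*i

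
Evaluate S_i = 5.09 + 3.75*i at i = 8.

S_8 = 5.09 + 3.75*8 = 5.09 + 30.0 = 35.09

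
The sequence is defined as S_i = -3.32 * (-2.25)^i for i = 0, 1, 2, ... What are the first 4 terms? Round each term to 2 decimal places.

This is a geometric sequence.
i=0: S_0 = -3.32 * (-2.25)^0 = -3.32
i=1: S_1 = -3.32 * (-2.25)^1 = 7.47
i=2: S_2 = -3.32 * (-2.25)^2 ≈ -16.81
i=3: S_3 = -3.32 * (-2.25)^3 ≈ 37.82
The first 4 terms are: [-3.32, 7.47, -16.81, 37.82]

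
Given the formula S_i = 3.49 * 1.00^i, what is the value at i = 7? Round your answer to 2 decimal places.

S_7 = 3.49 * 1.0^7 = 3.49 * 1 = 3.49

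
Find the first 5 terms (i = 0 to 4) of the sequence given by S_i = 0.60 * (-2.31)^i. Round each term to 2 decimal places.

This is a geometric sequence.
i=0: S_0 = 0.6 * (-2.31)^0 = 0.6
i=1: S_1 = 0.6 * (-2.31)^1 ≈ -1.39
i=2: S_2 = 0.6 * (-2.31)^2 ≈ 3.2
i=3: S_3 = 0.6 * (-2.31)^3 ≈ -7.4
i=4: S_4 = 0.6 * (-2.31)^4 ≈ 17.08
The first 5 terms are: [0.6, -1.39, 3.2, -7.4, 17.08]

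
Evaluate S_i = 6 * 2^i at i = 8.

S_8 = 6 * 2^8 = 6 * 256 = 1536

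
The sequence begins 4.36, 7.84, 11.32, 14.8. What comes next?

Differences: 7.84 - 4.36 = 3.48
This is an arithmetic sequence with common difference d = 3.48.
Next term = 14.8 + 3.48 = 18.28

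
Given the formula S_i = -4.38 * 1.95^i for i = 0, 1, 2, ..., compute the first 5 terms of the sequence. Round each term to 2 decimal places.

This is a geometric sequence.
i=0: S_0 = -4.38 * 1.95^0 = -4.38
i=1: S_1 = -4.38 * 1.95^1 ≈ -8.54
i=2: S_2 = -4.38 * 1.95^2 ≈ -16.65
i=3: S_3 = -4.38 * 1.95^3 ≈ -32.48
i=4: S_4 = -4.38 * 1.95^4 ≈ -63.33
The first 5 terms are: [-4.38, -8.54, -16.65, -32.48, -63.33]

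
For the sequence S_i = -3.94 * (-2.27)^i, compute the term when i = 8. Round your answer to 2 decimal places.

S_8 = -3.94 * (-2.27)^8 ≈ -3.94 * 705.0288 ≈ -2777.81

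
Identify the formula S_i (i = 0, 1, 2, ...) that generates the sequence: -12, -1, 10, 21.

Check differences: -1 - -12 = 11
10 - -1 = 11
Common difference d = 11.
First term a = -12.
Formula: S_i = -12 + 11*i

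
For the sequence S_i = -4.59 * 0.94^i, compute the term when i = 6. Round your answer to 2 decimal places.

S_6 = -4.59 * 0.94^6 ≈ -4.59 * 0.6899 ≈ -3.17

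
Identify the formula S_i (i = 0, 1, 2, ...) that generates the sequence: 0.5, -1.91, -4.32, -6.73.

Check differences: -1.91 - 0.5 = -2.41
-4.32 - -1.91 = -2.41
Common difference d = -2.41.
First term a = 0.5.
Formula: S_i = 0.50 - 2.41*i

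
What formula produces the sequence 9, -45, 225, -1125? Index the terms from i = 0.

Check ratios: -45 / 9 = -5.0
Common ratio r = -5.
First term a = 9.
Formula: S_i = 9 * (-5)^i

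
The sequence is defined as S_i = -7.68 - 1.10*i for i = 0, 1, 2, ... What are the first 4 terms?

This is an arithmetic sequence.
i=0: S_0 = -7.68 + -1.1*0 = -7.68
i=1: S_1 = -7.68 + -1.1*1 = -8.78
i=2: S_2 = -7.68 + -1.1*2 = -9.88
i=3: S_3 = -7.68 + -1.1*3 = -10.98
The first 4 terms are: [-7.68, -8.78, -9.88, -10.98]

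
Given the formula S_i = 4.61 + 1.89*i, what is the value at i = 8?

S_8 = 4.61 + 1.89*8 = 4.61 + 15.12 = 19.73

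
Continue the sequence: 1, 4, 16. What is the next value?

Ratios: 4 / 1 = 4.0
This is a geometric sequence with common ratio r = 4.
Next term = 16 * 4 = 64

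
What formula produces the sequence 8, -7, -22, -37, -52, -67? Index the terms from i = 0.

Check differences: -7 - 8 = -15
-22 - -7 = -15
Common difference d = -15.
First term a = 8.
Formula: S_i = 8 - 15*i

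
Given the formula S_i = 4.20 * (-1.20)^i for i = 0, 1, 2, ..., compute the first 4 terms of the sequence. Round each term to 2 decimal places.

This is a geometric sequence.
i=0: S_0 = 4.2 * (-1.2)^0 = 4.2
i=1: S_1 = 4.2 * (-1.2)^1 = -5.04
i=2: S_2 = 4.2 * (-1.2)^2 ≈ 6.05
i=3: S_3 = 4.2 * (-1.2)^3 ≈ -7.26
The first 4 terms are: [4.2, -5.04, 6.05, -7.26]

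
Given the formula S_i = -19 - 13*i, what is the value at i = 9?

S_9 = -19 + -13*9 = -19 + -117 = -136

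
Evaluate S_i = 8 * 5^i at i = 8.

S_8 = 8 * 5^8 = 8 * 390625 = 3125000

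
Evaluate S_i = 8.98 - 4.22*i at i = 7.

S_7 = 8.98 + -4.22*7 = 8.98 + -29.54 = -20.56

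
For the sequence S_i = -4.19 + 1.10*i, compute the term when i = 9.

S_9 = -4.19 + 1.1*9 = -4.19 + 9.9 = 5.71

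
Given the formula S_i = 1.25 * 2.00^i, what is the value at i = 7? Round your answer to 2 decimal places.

S_7 = 1.25 * 2.0^7 = 1.25 * 128 = 160.0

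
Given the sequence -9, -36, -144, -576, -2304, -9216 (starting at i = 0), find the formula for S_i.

Check ratios: -36 / -9 = 4.0
Common ratio r = 4.
First term a = -9.
Formula: S_i = -9 * 4^i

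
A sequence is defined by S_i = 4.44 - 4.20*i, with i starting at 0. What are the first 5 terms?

This is an arithmetic sequence.
i=0: S_0 = 4.44 + -4.2*0 = 4.44
i=1: S_1 = 4.44 + -4.2*1 = 0.24
i=2: S_2 = 4.44 + -4.2*2 = -3.96
i=3: S_3 = 4.44 + -4.2*3 = -8.16
i=4: S_4 = 4.44 + -4.2*4 = -12.36
The first 5 terms are: [4.44, 0.24, -3.96, -8.16, -12.36]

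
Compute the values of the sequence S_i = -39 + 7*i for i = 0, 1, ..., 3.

This is an arithmetic sequence.
i=0: S_0 = -39 + 7*0 = -39
i=1: S_1 = -39 + 7*1 = -32
i=2: S_2 = -39 + 7*2 = -25
i=3: S_3 = -39 + 7*3 = -18
The first 4 terms are: [-39, -32, -25, -18]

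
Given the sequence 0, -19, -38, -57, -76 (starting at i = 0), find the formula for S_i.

Check differences: -19 - 0 = -19
-38 - -19 = -19
Common difference d = -19.
First term a = 0.
Formula: S_i = 0 - 19*i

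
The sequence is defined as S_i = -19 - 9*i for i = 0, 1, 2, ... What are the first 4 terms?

This is an arithmetic sequence.
i=0: S_0 = -19 + -9*0 = -19
i=1: S_1 = -19 + -9*1 = -28
i=2: S_2 = -19 + -9*2 = -37
i=3: S_3 = -19 + -9*3 = -46
The first 4 terms are: [-19, -28, -37, -46]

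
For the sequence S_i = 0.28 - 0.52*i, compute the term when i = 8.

S_8 = 0.28 + -0.52*8 = 0.28 + -4.16 = -3.88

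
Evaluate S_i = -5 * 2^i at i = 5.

S_5 = -5 * 2^5 = -5 * 32 = -160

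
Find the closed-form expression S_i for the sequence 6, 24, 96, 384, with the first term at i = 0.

Check ratios: 24 / 6 = 4.0
Common ratio r = 4.
First term a = 6.
Formula: S_i = 6 * 4^i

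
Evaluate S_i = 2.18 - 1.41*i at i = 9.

S_9 = 2.18 + -1.41*9 = 2.18 + -12.69 = -10.51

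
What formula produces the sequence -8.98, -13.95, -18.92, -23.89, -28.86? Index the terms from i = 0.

Check differences: -13.95 - -8.98 = -4.97
-18.92 - -13.95 = -4.97
Common difference d = -4.97.
First term a = -8.98.
Formula: S_i = -8.98 - 4.97*i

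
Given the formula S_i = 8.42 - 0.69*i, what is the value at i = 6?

S_6 = 8.42 + -0.69*6 = 8.42 + -4.14 = 4.28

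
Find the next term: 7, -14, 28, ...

Ratios: -14 / 7 = -2.0
This is a geometric sequence with common ratio r = -2.
Next term = 28 * -2 = -56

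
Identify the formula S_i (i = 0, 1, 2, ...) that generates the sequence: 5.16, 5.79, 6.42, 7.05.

Check differences: 5.79 - 5.16 = 0.63
6.42 - 5.79 = 0.63
Common difference d = 0.63.
First term a = 5.16.
Formula: S_i = 5.16 + 0.63*i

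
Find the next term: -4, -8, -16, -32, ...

Ratios: -8 / -4 = 2.0
This is a geometric sequence with common ratio r = 2.
Next term = -32 * 2 = -64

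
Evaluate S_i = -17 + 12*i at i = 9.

S_9 = -17 + 12*9 = -17 + 108 = 91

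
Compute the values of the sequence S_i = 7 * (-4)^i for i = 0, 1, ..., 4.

This is a geometric sequence.
i=0: S_0 = 7 * (-4)^0 = 7
i=1: S_1 = 7 * (-4)^1 = -28
i=2: S_2 = 7 * (-4)^2 = 112
i=3: S_3 = 7 * (-4)^3 = -448
i=4: S_4 = 7 * (-4)^4 = 1792
The first 5 terms are: [7, -28, 112, -448, 1792]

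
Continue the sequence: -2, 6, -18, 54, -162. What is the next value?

Ratios: 6 / -2 = -3.0
This is a geometric sequence with common ratio r = -3.
Next term = -162 * -3 = 486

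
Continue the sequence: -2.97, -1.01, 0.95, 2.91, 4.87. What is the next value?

Differences: -1.01 - -2.97 = 1.96
This is an arithmetic sequence with common difference d = 1.96.
Next term = 4.87 + 1.96 = 6.83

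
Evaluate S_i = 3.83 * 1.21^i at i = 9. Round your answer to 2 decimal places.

S_9 = 3.83 * 1.21^9 ≈ 3.83 * 5.5599 ≈ 21.29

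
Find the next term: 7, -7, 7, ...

Ratios: -7 / 7 = -1.0
This is a geometric sequence with common ratio r = -1.
Next term = 7 * -1 = -7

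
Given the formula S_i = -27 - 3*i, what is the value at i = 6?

S_6 = -27 + -3*6 = -27 + -18 = -45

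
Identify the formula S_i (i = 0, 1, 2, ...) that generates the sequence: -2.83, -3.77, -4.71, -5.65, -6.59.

Check differences: -3.77 - -2.83 = -0.94
-4.71 - -3.77 = -0.94
Common difference d = -0.94.
First term a = -2.83.
Formula: S_i = -2.83 - 0.94*i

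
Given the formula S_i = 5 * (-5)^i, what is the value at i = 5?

S_5 = 5 * (-5)^5 = 5 * -3125 = -15625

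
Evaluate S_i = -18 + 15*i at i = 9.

S_9 = -18 + 15*9 = -18 + 135 = 117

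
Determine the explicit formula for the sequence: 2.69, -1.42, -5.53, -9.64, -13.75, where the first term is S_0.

Check differences: -1.42 - 2.69 = -4.11
-5.53 - -1.42 = -4.11
Common difference d = -4.11.
First term a = 2.69.
Formula: S_i = 2.69 - 4.11*i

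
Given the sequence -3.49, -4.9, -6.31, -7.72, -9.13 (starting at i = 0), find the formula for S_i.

Check differences: -4.9 - -3.49 = -1.41
-6.31 - -4.9 = -1.41
Common difference d = -1.41.
First term a = -3.49.
Formula: S_i = -3.49 - 1.41*i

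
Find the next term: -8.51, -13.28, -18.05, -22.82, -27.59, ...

Differences: -13.28 - -8.51 = -4.77
This is an arithmetic sequence with common difference d = -4.77.
Next term = -27.59 + -4.77 = -32.36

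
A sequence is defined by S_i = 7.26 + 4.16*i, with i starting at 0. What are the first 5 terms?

This is an arithmetic sequence.
i=0: S_0 = 7.26 + 4.16*0 = 7.26
i=1: S_1 = 7.26 + 4.16*1 = 11.42
i=2: S_2 = 7.26 + 4.16*2 = 15.58
i=3: S_3 = 7.26 + 4.16*3 = 19.74
i=4: S_4 = 7.26 + 4.16*4 = 23.9
The first 5 terms are: [7.26, 11.42, 15.58, 19.74, 23.9]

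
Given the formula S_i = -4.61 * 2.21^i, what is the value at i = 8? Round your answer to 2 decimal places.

S_8 = -4.61 * 2.21^8 ≈ -4.61 * 569.034 ≈ -2623.25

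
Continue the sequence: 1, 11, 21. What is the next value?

Differences: 11 - 1 = 10
This is an arithmetic sequence with common difference d = 10.
Next term = 21 + 10 = 31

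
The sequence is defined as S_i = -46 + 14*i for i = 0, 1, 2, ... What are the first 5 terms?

This is an arithmetic sequence.
i=0: S_0 = -46 + 14*0 = -46
i=1: S_1 = -46 + 14*1 = -32
i=2: S_2 = -46 + 14*2 = -18
i=3: S_3 = -46 + 14*3 = -4
i=4: S_4 = -46 + 14*4 = 10
The first 5 terms are: [-46, -32, -18, -4, 10]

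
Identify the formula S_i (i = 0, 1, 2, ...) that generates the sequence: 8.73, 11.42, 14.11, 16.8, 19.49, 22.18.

Check differences: 11.42 - 8.73 = 2.69
14.11 - 11.42 = 2.69
Common difference d = 2.69.
First term a = 8.73.
Formula: S_i = 8.73 + 2.69*i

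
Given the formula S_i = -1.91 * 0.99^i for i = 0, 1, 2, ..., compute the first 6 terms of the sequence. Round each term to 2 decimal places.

This is a geometric sequence.
i=0: S_0 = -1.91 * 0.99^0 = -1.91
i=1: S_1 = -1.91 * 0.99^1 ≈ -1.89
i=2: S_2 = -1.91 * 0.99^2 ≈ -1.87
i=3: S_3 = -1.91 * 0.99^3 ≈ -1.85
i=4: S_4 = -1.91 * 0.99^4 ≈ -1.83
i=5: S_5 = -1.91 * 0.99^5 ≈ -1.82
The first 6 terms are: [-1.91, -1.89, -1.87, -1.85, -1.83, -1.82]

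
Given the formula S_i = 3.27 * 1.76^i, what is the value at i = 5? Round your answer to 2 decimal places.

S_5 = 3.27 * 1.76^5 ≈ 3.27 * 16.8874 ≈ 55.22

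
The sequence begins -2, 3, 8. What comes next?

Differences: 3 - -2 = 5
This is an arithmetic sequence with common difference d = 5.
Next term = 8 + 5 = 13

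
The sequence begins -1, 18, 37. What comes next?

Differences: 18 - -1 = 19
This is an arithmetic sequence with common difference d = 19.
Next term = 37 + 19 = 56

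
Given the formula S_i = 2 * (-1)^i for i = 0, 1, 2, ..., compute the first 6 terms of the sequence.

This is a geometric sequence.
i=0: S_0 = 2 * (-1)^0 = 2
i=1: S_1 = 2 * (-1)^1 = -2
i=2: S_2 = 2 * (-1)^2 = 2
i=3: S_3 = 2 * (-1)^3 = -2
i=4: S_4 = 2 * (-1)^4 = 2
i=5: S_5 = 2 * (-1)^5 = -2
The first 6 terms are: [2, -2, 2, -2, 2, -2]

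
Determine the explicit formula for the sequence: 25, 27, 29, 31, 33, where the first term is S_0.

Check differences: 27 - 25 = 2
29 - 27 = 2
Common difference d = 2.
First term a = 25.
Formula: S_i = 25 + 2*i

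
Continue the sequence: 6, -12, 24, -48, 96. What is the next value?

Ratios: -12 / 6 = -2.0
This is a geometric sequence with common ratio r = -2.
Next term = 96 * -2 = -192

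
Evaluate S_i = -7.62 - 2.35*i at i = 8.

S_8 = -7.62 + -2.35*8 = -7.62 + -18.8 = -26.42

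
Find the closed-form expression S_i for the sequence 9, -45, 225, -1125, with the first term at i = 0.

Check ratios: -45 / 9 = -5.0
Common ratio r = -5.
First term a = 9.
Formula: S_i = 9 * (-5)^i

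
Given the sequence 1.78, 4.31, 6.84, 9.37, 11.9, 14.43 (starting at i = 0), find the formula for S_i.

Check differences: 4.31 - 1.78 = 2.53
6.84 - 4.31 = 2.53
Common difference d = 2.53.
First term a = 1.78.
Formula: S_i = 1.78 + 2.53*i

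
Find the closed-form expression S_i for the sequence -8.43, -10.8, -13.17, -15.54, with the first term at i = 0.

Check differences: -10.8 - -8.43 = -2.37
-13.17 - -10.8 = -2.37
Common difference d = -2.37.
First term a = -8.43.
Formula: S_i = -8.43 - 2.37*i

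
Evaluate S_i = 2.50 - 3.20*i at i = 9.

S_9 = 2.5 + -3.2*9 = 2.5 + -28.8 = -26.3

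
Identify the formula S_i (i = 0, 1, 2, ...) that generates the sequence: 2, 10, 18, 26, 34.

Check differences: 10 - 2 = 8
18 - 10 = 8
Common difference d = 8.
First term a = 2.
Formula: S_i = 2 + 8*i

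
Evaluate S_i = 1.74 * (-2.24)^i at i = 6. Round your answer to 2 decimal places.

S_6 = 1.74 * (-2.24)^6 ≈ 1.74 * 126.3247 ≈ 219.8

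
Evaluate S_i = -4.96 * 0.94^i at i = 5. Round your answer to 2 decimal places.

S_5 = -4.96 * 0.94^5 ≈ -4.96 * 0.7339 ≈ -3.64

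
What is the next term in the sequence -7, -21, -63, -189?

Ratios: -21 / -7 = 3.0
This is a geometric sequence with common ratio r = 3.
Next term = -189 * 3 = -567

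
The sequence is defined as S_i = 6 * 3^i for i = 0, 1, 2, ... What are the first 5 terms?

This is a geometric sequence.
i=0: S_0 = 6 * 3^0 = 6
i=1: S_1 = 6 * 3^1 = 18
i=2: S_2 = 6 * 3^2 = 54
i=3: S_3 = 6 * 3^3 = 162
i=4: S_4 = 6 * 3^4 = 486
The first 5 terms are: [6, 18, 54, 162, 486]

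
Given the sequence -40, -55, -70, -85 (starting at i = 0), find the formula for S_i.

Check differences: -55 - -40 = -15
-70 - -55 = -15
Common difference d = -15.
First term a = -40.
Formula: S_i = -40 - 15*i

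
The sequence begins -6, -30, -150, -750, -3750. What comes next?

Ratios: -30 / -6 = 5.0
This is a geometric sequence with common ratio r = 5.
Next term = -3750 * 5 = -18750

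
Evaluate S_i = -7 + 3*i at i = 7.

S_7 = -7 + 3*7 = -7 + 21 = 14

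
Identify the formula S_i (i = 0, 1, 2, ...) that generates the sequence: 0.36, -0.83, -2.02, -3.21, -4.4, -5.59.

Check differences: -0.83 - 0.36 = -1.19
-2.02 - -0.83 = -1.19
Common difference d = -1.19.
First term a = 0.36.
Formula: S_i = 0.36 - 1.19*i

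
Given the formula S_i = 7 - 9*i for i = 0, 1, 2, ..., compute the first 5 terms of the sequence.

This is an arithmetic sequence.
i=0: S_0 = 7 + -9*0 = 7
i=1: S_1 = 7 + -9*1 = -2
i=2: S_2 = 7 + -9*2 = -11
i=3: S_3 = 7 + -9*3 = -20
i=4: S_4 = 7 + -9*4 = -29
The first 5 terms are: [7, -2, -11, -20, -29]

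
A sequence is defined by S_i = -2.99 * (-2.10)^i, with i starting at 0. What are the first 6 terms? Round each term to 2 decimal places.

This is a geometric sequence.
i=0: S_0 = -2.99 * (-2.1)^0 = -2.99
i=1: S_1 = -2.99 * (-2.1)^1 ≈ 6.28
i=2: S_2 = -2.99 * (-2.1)^2 ≈ -13.19
i=3: S_3 = -2.99 * (-2.1)^3 ≈ 27.69
i=4: S_4 = -2.99 * (-2.1)^4 ≈ -58.15
i=5: S_5 = -2.99 * (-2.1)^5 ≈ 122.11
The first 6 terms are: [-2.99, 6.28, -13.19, 27.69, -58.15, 122.11]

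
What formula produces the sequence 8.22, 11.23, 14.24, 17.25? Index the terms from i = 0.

Check differences: 11.23 - 8.22 = 3.01
14.24 - 11.23 = 3.01
Common difference d = 3.01.
First term a = 8.22.
Formula: S_i = 8.22 + 3.01*i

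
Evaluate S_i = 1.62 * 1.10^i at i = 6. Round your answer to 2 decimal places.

S_6 = 1.62 * 1.1^6 ≈ 1.62 * 1.7716 ≈ 2.87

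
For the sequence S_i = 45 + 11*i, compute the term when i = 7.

S_7 = 45 + 11*7 = 45 + 77 = 122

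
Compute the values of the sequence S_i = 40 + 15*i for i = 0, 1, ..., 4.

This is an arithmetic sequence.
i=0: S_0 = 40 + 15*0 = 40
i=1: S_1 = 40 + 15*1 = 55
i=2: S_2 = 40 + 15*2 = 70
i=3: S_3 = 40 + 15*3 = 85
i=4: S_4 = 40 + 15*4 = 100
The first 5 terms are: [40, 55, 70, 85, 100]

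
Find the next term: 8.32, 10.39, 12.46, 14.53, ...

Differences: 10.39 - 8.32 = 2.07
This is an arithmetic sequence with common difference d = 2.07.
Next term = 14.53 + 2.07 = 16.6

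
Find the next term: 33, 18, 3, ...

Differences: 18 - 33 = -15
This is an arithmetic sequence with common difference d = -15.
Next term = 3 + -15 = -12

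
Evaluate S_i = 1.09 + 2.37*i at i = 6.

S_6 = 1.09 + 2.37*6 = 1.09 + 14.22 = 15.31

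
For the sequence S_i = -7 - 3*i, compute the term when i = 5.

S_5 = -7 + -3*5 = -7 + -15 = -22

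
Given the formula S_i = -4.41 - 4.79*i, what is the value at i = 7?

S_7 = -4.41 + -4.79*7 = -4.41 + -33.53 = -37.94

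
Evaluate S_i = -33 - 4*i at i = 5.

S_5 = -33 + -4*5 = -33 + -20 = -53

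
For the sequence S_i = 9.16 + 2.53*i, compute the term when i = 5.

S_5 = 9.16 + 2.53*5 = 9.16 + 12.65 = 21.81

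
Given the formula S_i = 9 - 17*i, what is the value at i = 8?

S_8 = 9 + -17*8 = 9 + -136 = -127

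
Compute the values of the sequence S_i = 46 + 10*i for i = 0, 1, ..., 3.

This is an arithmetic sequence.
i=0: S_0 = 46 + 10*0 = 46
i=1: S_1 = 46 + 10*1 = 56
i=2: S_2 = 46 + 10*2 = 66
i=3: S_3 = 46 + 10*3 = 76
The first 4 terms are: [46, 56, 66, 76]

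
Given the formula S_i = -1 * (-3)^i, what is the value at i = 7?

S_7 = -1 * (-3)^7 = -1 * -2187 = 2187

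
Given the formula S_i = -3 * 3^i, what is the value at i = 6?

S_6 = -3 * 3^6 = -3 * 729 = -2187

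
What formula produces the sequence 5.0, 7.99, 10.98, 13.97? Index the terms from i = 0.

Check differences: 7.99 - 5.0 = 2.99
10.98 - 7.99 = 2.99
Common difference d = 2.99.
First term a = 5.0.
Formula: S_i = 5.00 + 2.99*i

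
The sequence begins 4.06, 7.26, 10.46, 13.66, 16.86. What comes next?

Differences: 7.26 - 4.06 = 3.2
This is an arithmetic sequence with common difference d = 3.2.
Next term = 16.86 + 3.2 = 20.06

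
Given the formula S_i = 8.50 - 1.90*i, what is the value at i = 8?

S_8 = 8.5 + -1.9*8 = 8.5 + -15.2 = -6.7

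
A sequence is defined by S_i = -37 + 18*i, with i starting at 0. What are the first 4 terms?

This is an arithmetic sequence.
i=0: S_0 = -37 + 18*0 = -37
i=1: S_1 = -37 + 18*1 = -19
i=2: S_2 = -37 + 18*2 = -1
i=3: S_3 = -37 + 18*3 = 17
The first 4 terms are: [-37, -19, -1, 17]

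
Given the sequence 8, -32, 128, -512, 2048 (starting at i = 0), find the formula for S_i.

Check ratios: -32 / 8 = -4.0
Common ratio r = -4.
First term a = 8.
Formula: S_i = 8 * (-4)^i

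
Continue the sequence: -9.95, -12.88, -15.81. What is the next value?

Differences: -12.88 - -9.95 = -2.93
This is an arithmetic sequence with common difference d = -2.93.
Next term = -15.81 + -2.93 = -18.74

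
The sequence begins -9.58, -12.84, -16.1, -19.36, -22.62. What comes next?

Differences: -12.84 - -9.58 = -3.26
This is an arithmetic sequence with common difference d = -3.26.
Next term = -22.62 + -3.26 = -25.88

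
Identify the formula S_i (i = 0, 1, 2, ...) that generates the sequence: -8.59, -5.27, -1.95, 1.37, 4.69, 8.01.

Check differences: -5.27 - -8.59 = 3.32
-1.95 - -5.27 = 3.32
Common difference d = 3.32.
First term a = -8.59.
Formula: S_i = -8.59 + 3.32*i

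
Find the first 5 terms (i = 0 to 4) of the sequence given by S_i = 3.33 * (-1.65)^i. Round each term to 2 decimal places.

This is a geometric sequence.
i=0: S_0 = 3.33 * (-1.65)^0 = 3.33
i=1: S_1 = 3.33 * (-1.65)^1 ≈ -5.49
i=2: S_2 = 3.33 * (-1.65)^2 ≈ 9.07
i=3: S_3 = 3.33 * (-1.65)^3 ≈ -14.96
i=4: S_4 = 3.33 * (-1.65)^4 ≈ 24.68
The first 5 terms are: [3.33, -5.49, 9.07, -14.96, 24.68]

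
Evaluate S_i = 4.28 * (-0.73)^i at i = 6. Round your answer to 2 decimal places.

S_6 = 4.28 * (-0.73)^6 ≈ 4.28 * 0.1513 ≈ 0.65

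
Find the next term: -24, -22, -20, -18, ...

Differences: -22 - -24 = 2
This is an arithmetic sequence with common difference d = 2.
Next term = -18 + 2 = -16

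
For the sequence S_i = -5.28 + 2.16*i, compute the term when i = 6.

S_6 = -5.28 + 2.16*6 = -5.28 + 12.96 = 7.68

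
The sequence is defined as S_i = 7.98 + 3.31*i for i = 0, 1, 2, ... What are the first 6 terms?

This is an arithmetic sequence.
i=0: S_0 = 7.98 + 3.31*0 = 7.98
i=1: S_1 = 7.98 + 3.31*1 = 11.29
i=2: S_2 = 7.98 + 3.31*2 = 14.6
i=3: S_3 = 7.98 + 3.31*3 = 17.91
i=4: S_4 = 7.98 + 3.31*4 = 21.22
i=5: S_5 = 7.98 + 3.31*5 = 24.53
The first 6 terms are: [7.98, 11.29, 14.6, 17.91, 21.22, 24.53]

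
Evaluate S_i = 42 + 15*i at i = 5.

S_5 = 42 + 15*5 = 42 + 75 = 117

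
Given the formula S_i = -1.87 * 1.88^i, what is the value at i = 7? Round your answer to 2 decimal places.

S_7 = -1.87 * 1.88^7 ≈ -1.87 * 83.0051 ≈ -155.22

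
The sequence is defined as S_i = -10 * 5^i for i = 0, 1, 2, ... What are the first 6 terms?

This is a geometric sequence.
i=0: S_0 = -10 * 5^0 = -10
i=1: S_1 = -10 * 5^1 = -50
i=2: S_2 = -10 * 5^2 = -250
i=3: S_3 = -10 * 5^3 = -1250
i=4: S_4 = -10 * 5^4 = -6250
i=5: S_5 = -10 * 5^5 = -31250
The first 6 terms are: [-10, -50, -250, -1250, -6250, -31250]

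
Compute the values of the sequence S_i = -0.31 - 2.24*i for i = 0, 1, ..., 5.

This is an arithmetic sequence.
i=0: S_0 = -0.31 + -2.24*0 = -0.31
i=1: S_1 = -0.31 + -2.24*1 = -2.55
i=2: S_2 = -0.31 + -2.24*2 = -4.79
i=3: S_3 = -0.31 + -2.24*3 = -7.03
i=4: S_4 = -0.31 + -2.24*4 = -9.27
i=5: S_5 = -0.31 + -2.24*5 = -11.51
The first 6 terms are: [-0.31, -2.55, -4.79, -7.03, -9.27, -11.51]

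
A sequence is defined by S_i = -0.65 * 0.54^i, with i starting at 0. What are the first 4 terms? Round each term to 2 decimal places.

This is a geometric sequence.
i=0: S_0 = -0.65 * 0.54^0 = -0.65
i=1: S_1 = -0.65 * 0.54^1 ≈ -0.35
i=2: S_2 = -0.65 * 0.54^2 ≈ -0.19
i=3: S_3 = -0.65 * 0.54^3 ≈ -0.1
The first 4 terms are: [-0.65, -0.35, -0.19, -0.1]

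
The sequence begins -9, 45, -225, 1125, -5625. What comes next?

Ratios: 45 / -9 = -5.0
This is a geometric sequence with common ratio r = -5.
Next term = -5625 * -5 = 28125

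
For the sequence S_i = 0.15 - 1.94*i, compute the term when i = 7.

S_7 = 0.15 + -1.94*7 = 0.15 + -13.58 = -13.43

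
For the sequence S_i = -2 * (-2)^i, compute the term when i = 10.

S_10 = -2 * (-2)^10 = -2 * 1024 = -2048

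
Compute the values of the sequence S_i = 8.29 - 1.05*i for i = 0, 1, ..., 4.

This is an arithmetic sequence.
i=0: S_0 = 8.29 + -1.05*0 = 8.29
i=1: S_1 = 8.29 + -1.05*1 = 7.24
i=2: S_2 = 8.29 + -1.05*2 = 6.19
i=3: S_3 = 8.29 + -1.05*3 = 5.14
i=4: S_4 = 8.29 + -1.05*4 = 4.09
The first 5 terms are: [8.29, 7.24, 6.19, 5.14, 4.09]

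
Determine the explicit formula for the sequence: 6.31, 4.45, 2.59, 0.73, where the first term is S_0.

Check differences: 4.45 - 6.31 = -1.86
2.59 - 4.45 = -1.86
Common difference d = -1.86.
First term a = 6.31.
Formula: S_i = 6.31 - 1.86*i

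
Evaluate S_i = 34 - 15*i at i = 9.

S_9 = 34 + -15*9 = 34 + -135 = -101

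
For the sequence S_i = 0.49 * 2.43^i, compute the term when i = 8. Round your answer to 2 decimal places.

S_8 = 0.49 * 2.43^8 ≈ 0.49 * 1215.7665 ≈ 595.73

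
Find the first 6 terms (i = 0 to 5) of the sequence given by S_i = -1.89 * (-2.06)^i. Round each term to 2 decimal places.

This is a geometric sequence.
i=0: S_0 = -1.89 * (-2.06)^0 = -1.89
i=1: S_1 = -1.89 * (-2.06)^1 ≈ 3.89
i=2: S_2 = -1.89 * (-2.06)^2 ≈ -8.02
i=3: S_3 = -1.89 * (-2.06)^3 ≈ 16.52
i=4: S_4 = -1.89 * (-2.06)^4 ≈ -34.04
i=5: S_5 = -1.89 * (-2.06)^5 ≈ 70.11
The first 6 terms are: [-1.89, 3.89, -8.02, 16.52, -34.04, 70.11]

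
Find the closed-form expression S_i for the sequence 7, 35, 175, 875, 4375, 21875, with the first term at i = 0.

Check ratios: 35 / 7 = 5.0
Common ratio r = 5.
First term a = 7.
Formula: S_i = 7 * 5^i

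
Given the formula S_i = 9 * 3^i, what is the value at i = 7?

S_7 = 9 * 3^7 = 9 * 2187 = 19683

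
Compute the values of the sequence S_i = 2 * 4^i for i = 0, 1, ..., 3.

This is a geometric sequence.
i=0: S_0 = 2 * 4^0 = 2
i=1: S_1 = 2 * 4^1 = 8
i=2: S_2 = 2 * 4^2 = 32
i=3: S_3 = 2 * 4^3 = 128
The first 4 terms are: [2, 8, 32, 128]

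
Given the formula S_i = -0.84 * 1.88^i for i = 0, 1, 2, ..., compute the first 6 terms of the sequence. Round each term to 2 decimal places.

This is a geometric sequence.
i=0: S_0 = -0.84 * 1.88^0 = -0.84
i=1: S_1 = -0.84 * 1.88^1 ≈ -1.58
i=2: S_2 = -0.84 * 1.88^2 ≈ -2.97
i=3: S_3 = -0.84 * 1.88^3 ≈ -5.58
i=4: S_4 = -0.84 * 1.88^4 ≈ -10.49
i=5: S_5 = -0.84 * 1.88^5 ≈ -19.73
The first 6 terms are: [-0.84, -1.58, -2.97, -5.58, -10.49, -19.73]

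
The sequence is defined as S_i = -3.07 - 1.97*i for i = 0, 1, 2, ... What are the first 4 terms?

This is an arithmetic sequence.
i=0: S_0 = -3.07 + -1.97*0 = -3.07
i=1: S_1 = -3.07 + -1.97*1 = -5.04
i=2: S_2 = -3.07 + -1.97*2 = -7.01
i=3: S_3 = -3.07 + -1.97*3 = -8.98
The first 4 terms are: [-3.07, -5.04, -7.01, -8.98]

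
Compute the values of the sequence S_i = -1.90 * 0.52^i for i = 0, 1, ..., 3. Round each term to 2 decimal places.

This is a geometric sequence.
i=0: S_0 = -1.9 * 0.52^0 = -1.9
i=1: S_1 = -1.9 * 0.52^1 ≈ -0.99
i=2: S_2 = -1.9 * 0.52^2 ≈ -0.51
i=3: S_3 = -1.9 * 0.52^3 ≈ -0.27
The first 4 terms are: [-1.9, -0.99, -0.51, -0.27]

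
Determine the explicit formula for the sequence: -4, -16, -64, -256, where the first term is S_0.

Check ratios: -16 / -4 = 4.0
Common ratio r = 4.
First term a = -4.
Formula: S_i = -4 * 4^i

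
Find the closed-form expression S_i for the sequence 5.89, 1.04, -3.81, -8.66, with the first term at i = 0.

Check differences: 1.04 - 5.89 = -4.85
-3.81 - 1.04 = -4.85
Common difference d = -4.85.
First term a = 5.89.
Formula: S_i = 5.89 - 4.85*i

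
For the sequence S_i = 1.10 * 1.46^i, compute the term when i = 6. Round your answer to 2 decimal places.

S_6 = 1.1 * 1.46^6 ≈ 1.1 * 9.6854 ≈ 10.65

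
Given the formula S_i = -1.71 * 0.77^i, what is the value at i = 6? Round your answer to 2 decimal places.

S_6 = -1.71 * 0.77^6 ≈ -1.71 * 0.2084 ≈ -0.36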